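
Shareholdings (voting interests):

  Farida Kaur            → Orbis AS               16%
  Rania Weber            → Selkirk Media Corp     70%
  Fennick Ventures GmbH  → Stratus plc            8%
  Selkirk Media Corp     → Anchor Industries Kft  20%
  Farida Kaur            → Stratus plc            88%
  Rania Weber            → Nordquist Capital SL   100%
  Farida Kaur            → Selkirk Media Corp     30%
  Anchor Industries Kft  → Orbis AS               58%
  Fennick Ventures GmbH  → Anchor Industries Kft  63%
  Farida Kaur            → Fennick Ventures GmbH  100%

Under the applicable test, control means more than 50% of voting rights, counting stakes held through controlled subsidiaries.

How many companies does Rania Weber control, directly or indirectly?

Rania holds 70% of Selkirk, so Rania controls Selkirk.
Rania holds 100% of Nordquist, so Rania controls Nordquist.
No other company's threshold is met.
Rania controls 2 companies.

2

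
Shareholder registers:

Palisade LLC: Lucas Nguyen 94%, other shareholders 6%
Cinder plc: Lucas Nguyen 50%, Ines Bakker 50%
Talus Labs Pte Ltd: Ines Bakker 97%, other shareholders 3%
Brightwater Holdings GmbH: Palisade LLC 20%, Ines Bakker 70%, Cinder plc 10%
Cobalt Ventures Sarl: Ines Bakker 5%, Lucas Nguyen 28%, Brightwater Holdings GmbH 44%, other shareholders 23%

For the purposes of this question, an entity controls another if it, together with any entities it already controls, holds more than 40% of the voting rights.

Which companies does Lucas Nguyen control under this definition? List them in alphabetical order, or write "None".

Cinder plc, Palisade LLC

Lucas holds 94% of Palisade, so Lucas controls Palisade.
Lucas holds 50% of Cinder, so Lucas controls Cinder.
No other company's threshold is met.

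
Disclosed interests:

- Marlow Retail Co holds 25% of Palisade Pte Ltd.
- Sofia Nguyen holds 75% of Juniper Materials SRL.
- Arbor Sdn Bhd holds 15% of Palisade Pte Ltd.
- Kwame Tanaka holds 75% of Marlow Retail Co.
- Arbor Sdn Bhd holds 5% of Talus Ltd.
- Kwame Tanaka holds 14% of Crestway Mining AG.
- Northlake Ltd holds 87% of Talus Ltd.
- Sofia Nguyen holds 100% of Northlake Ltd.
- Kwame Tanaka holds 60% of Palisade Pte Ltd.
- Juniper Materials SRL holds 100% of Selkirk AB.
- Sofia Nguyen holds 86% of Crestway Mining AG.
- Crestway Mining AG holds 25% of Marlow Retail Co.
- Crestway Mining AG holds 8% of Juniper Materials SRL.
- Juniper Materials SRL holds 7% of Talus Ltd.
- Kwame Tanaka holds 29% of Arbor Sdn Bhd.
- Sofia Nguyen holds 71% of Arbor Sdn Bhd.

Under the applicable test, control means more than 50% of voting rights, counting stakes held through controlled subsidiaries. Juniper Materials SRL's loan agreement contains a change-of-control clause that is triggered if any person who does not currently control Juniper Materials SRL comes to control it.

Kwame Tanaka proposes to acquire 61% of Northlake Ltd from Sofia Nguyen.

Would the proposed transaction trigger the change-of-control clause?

No

The purchase adds only to Kwame's holdings (Sofia's stake shrinks), so Kwame is the only person who could newly come to control Juniper.
Kwame holds 75% of Marlow, so Kwame controls Marlow.
Kwame and Marlow together hold 60% + 25% = 85% of Palisade, so Kwame controls Palisade.
Neither Kwame nor any entity Kwame controls holds any voting interest in Juniper.
So before the transaction, Kwame does not control Juniper.
After the purchase, Kwame holds 61% of Northlake directly, and Sofia's stake falls to 39%.
Kwame holds 61% of Northlake, so Kwame controls Northlake.
Northlake holds 87% of Talus, so Kwame controls Talus.
After the transaction, neither Kwame nor any entity Kwame controls holds a voting interest in Juniper, so Kwame still does not control it.
No new person acquires control, so the clause is not triggered.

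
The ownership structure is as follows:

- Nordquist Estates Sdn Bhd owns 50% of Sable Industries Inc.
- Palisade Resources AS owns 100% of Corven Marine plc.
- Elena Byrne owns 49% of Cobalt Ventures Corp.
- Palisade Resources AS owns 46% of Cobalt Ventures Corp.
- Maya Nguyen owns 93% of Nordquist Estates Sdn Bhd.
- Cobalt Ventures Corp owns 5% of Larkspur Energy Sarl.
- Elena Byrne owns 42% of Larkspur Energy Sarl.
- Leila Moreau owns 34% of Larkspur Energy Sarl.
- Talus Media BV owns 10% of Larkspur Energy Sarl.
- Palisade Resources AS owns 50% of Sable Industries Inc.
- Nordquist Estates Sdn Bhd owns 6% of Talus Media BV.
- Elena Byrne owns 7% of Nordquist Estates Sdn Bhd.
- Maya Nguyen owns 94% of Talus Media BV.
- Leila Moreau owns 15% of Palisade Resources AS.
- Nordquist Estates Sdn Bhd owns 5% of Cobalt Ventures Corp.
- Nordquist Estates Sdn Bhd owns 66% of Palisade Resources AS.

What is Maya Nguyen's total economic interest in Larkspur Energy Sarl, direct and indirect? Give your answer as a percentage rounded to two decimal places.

Maya reaches Larkspur along 4 paths.
Via Talus: 94% × 10% = 9.4%.
Via Nordquist → Talus: 93% × 6% × 10% = 0.558%.
Via Nordquist → Cobalt: 93% × 5% × 5% = 0.2325%.
Via Nordquist → Palisade → Cobalt: 93% × 66% × 46% × 5% = 1.41174%.
Total: 9.4% + 0.558% + 0.2325% + 1.41174% = 11.60224%.
Rounded: 11.60%.

11.60%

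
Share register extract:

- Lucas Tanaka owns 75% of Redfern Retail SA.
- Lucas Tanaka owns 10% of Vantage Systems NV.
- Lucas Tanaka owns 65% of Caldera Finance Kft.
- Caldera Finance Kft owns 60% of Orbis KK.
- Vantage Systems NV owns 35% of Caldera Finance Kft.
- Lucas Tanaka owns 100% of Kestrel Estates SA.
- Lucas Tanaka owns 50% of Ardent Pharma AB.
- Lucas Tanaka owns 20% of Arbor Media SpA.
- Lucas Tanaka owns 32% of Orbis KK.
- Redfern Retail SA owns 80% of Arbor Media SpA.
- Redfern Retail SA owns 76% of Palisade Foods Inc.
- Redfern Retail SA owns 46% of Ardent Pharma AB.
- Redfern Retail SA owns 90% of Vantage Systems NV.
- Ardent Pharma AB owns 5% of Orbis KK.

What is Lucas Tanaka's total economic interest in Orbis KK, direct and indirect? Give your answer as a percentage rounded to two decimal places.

Lucas reaches Orbis along 6 paths.
Via Redfern → Vantage → Caldera: 75% × 90% × 35% × 60% = 14.175%.
Via Vantage → Caldera: 10% × 35% × 60% = 2.1%.
Via Caldera: 65% × 60% = 39%.
Direct stake: 32% = 32%.
Via Ardent: 50% × 5% = 2.5%.
Via Redfern → Ardent: 75% × 46% × 5% = 1.725%.
Total: 14.175% + 2.1% + 39% + 32% + 2.5% + 1.725% = 91.5%.
Rounded: 91.50%.

91.50%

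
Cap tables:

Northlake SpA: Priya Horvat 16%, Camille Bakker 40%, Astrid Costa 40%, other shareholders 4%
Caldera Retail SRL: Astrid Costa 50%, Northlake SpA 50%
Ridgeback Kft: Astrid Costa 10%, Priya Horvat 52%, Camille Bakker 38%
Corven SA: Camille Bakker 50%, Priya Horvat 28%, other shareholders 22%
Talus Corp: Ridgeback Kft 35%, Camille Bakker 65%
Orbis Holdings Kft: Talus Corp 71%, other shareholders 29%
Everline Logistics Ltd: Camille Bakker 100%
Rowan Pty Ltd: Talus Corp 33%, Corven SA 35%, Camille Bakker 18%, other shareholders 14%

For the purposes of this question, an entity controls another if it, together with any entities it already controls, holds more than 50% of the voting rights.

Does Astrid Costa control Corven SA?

No

Astrid's largest direct stake is 50% in Caldera, which does not meet the threshold, so Astrid controls no company.
Neither Astrid nor any entity Astrid controls holds any voting interest in Corven.
So Astrid does not control Corven.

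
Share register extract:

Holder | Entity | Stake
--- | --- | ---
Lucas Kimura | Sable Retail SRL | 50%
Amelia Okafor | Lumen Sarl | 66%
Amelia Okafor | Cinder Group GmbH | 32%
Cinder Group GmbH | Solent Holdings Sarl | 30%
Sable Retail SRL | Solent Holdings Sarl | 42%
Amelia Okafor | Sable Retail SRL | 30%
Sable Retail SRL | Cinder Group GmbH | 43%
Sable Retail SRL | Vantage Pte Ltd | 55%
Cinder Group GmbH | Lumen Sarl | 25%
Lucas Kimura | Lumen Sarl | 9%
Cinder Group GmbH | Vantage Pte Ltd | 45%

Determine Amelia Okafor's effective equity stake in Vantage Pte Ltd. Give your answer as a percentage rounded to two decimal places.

36.71%

Amelia reaches Vantage along 3 paths.
Via Sable: 30% × 55% = 16.5%.
Via Sable → Cinder: 30% × 43% × 45% = 5.805%.
Via Cinder: 32% × 45% = 14.4%.
Total: 16.5% + 5.805% + 14.4% = 36.705%.
Rounded: 36.71%.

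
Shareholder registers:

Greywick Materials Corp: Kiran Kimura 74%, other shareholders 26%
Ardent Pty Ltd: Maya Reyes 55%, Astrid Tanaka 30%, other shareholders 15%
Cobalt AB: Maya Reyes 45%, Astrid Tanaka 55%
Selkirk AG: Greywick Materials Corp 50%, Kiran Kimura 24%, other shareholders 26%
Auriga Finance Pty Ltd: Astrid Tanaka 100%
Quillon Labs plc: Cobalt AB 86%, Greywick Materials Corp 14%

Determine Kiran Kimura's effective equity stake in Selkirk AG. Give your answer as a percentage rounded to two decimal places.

Kiran reaches Selkirk along 2 paths.
Via Greywick: 74% × 50% = 37%.
Direct stake: 24% = 24%.
Total: 37% + 24% = 61%.
Rounded: 61.00%.

61.00%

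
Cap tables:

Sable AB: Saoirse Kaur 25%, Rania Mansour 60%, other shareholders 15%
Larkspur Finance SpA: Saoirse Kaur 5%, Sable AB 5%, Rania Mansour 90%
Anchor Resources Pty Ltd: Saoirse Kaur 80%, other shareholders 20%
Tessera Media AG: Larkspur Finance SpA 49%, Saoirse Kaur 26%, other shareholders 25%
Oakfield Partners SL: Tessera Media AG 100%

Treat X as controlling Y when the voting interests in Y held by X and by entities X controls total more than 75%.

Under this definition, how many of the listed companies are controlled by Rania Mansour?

1

Rania holds 90% of Larkspur, so Rania controls Larkspur.
No other company's threshold is met.
Rania controls 1 company.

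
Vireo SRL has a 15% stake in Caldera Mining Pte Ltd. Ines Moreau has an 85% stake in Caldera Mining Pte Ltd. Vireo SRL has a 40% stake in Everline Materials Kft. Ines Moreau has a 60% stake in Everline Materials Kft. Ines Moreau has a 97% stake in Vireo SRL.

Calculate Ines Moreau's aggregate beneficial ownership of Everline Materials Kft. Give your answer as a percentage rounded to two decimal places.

Ines reaches Everline along 2 paths.
Direct stake: 60% = 60%.
Via Vireo: 97% × 40% = 38.8%.
Total: 60% + 38.8% = 98.8%.
Rounded: 98.80%.

98.80%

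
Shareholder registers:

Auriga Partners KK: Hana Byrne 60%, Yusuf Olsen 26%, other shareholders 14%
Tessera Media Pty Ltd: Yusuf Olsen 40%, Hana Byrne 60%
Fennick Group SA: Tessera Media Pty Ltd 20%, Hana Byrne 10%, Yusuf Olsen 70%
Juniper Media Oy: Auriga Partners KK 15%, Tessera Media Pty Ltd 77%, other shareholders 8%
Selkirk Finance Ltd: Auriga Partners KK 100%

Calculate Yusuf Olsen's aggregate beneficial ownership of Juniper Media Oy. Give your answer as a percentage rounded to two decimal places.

Yusuf reaches Juniper along 2 paths.
Via Auriga: 26% × 15% = 3.9%.
Via Tessera: 40% × 77% = 30.8%.
Total: 3.9% + 30.8% = 34.7%.
Rounded: 34.70%.

34.70%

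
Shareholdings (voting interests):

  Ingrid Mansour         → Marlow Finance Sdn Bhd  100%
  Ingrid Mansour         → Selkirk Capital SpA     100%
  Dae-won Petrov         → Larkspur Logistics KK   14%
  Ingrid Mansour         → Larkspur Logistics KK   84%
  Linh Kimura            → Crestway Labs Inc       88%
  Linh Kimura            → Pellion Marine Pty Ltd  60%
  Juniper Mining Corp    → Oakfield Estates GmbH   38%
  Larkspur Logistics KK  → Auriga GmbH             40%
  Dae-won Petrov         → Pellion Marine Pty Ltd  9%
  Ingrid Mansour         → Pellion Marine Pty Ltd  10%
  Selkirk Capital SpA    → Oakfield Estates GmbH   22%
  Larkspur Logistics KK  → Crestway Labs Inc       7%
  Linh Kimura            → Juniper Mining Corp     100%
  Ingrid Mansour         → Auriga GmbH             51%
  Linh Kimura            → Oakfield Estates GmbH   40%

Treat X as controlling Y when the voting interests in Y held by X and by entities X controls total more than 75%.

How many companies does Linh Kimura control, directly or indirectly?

Linh holds 100% of Juniper, so Linh controls Juniper.
Juniper and Linh together hold 38% + 40% = 78% of Oakfield, so Linh controls Oakfield.
Linh holds 88% of Crestway, so Linh controls Crestway.
No other company's threshold is met.
Linh controls 3 companies.

3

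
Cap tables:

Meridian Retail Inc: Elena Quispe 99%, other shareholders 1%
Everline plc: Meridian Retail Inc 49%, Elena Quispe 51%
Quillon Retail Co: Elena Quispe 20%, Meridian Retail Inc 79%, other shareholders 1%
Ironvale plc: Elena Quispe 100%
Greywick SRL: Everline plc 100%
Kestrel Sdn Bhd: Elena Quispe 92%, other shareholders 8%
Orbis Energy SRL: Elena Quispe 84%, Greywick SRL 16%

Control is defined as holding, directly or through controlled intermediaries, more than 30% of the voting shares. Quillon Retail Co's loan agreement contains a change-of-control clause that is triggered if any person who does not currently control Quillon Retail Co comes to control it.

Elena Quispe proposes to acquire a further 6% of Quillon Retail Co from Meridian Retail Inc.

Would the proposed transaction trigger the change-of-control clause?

No

The purchase adds only to Elena's holdings (Meridian's stake shrinks), so Elena is the only person who could newly come to control Quillon.
Elena holds 99% of Meridian, so Elena controls Meridian.
Elena and Meridian together hold 20% + 79% = 99% of Quillon, so Elena controls Quillon.
So Elena already controls Quillon before the transaction.
After the purchase, Elena's direct stake in Quillon rises to 20% + 6% = 26%, and Meridian's stake falls to 73%.
Elena controlled Quillon already, so this is not a new person acquiring control; every other person's position is unchanged or reduced.
No new person acquires control, so the clause is not triggered.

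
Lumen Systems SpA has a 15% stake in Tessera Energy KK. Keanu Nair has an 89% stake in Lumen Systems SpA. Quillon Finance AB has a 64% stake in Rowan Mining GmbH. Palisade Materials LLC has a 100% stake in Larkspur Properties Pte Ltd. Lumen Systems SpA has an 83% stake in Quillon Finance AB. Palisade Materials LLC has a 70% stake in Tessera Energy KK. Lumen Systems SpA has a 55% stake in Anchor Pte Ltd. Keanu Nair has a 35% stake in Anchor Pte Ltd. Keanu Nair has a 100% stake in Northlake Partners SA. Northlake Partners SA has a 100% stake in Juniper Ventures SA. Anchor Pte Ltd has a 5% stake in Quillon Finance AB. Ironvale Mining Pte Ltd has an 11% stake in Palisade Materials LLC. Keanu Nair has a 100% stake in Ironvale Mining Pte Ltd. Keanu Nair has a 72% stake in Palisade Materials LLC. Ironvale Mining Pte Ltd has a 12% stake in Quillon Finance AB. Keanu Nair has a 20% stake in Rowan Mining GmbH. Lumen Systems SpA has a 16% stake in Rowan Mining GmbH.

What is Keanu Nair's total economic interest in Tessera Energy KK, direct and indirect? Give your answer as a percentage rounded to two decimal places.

Keanu reaches Tessera along 3 paths.
Via Lumen: 89% × 15% = 13.35%.
Via Palisade: 72% × 70% = 50.4%.
Via Ironvale → Palisade: 100% × 11% × 70% = 7.7%.
Total: 13.35% + 50.4% + 7.7% = 71.45%.

71.45%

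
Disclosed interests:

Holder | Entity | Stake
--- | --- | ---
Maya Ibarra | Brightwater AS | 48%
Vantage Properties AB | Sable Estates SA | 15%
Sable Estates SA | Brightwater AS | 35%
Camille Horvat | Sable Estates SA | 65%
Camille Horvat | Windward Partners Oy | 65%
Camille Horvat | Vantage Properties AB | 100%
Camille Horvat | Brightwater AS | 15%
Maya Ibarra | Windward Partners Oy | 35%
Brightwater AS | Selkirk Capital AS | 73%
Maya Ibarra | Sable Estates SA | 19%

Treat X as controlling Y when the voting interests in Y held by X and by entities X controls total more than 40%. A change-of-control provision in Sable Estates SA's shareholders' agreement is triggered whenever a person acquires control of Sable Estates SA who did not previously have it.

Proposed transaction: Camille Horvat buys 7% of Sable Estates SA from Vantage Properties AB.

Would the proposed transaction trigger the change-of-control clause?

No

The purchase adds only to Camille's holdings (Vantage's stake shrinks), so Camille is the only person who could newly come to control Sable.
Camille holds 100% of Vantage, so Camille controls Vantage.
Vantage and Camille together hold 15% + 65% = 80% of Sable, so Camille controls Sable.
So Camille already controls Sable before the transaction.
After the purchase, Camille's direct stake in Sable rises to 65% + 7% = 72%, and Vantage's stake falls to 8%.
Camille controlled Sable already, so this is not a new person acquiring control; every other person's position is unchanged or reduced.
No new person acquires control, so the clause is not triggered.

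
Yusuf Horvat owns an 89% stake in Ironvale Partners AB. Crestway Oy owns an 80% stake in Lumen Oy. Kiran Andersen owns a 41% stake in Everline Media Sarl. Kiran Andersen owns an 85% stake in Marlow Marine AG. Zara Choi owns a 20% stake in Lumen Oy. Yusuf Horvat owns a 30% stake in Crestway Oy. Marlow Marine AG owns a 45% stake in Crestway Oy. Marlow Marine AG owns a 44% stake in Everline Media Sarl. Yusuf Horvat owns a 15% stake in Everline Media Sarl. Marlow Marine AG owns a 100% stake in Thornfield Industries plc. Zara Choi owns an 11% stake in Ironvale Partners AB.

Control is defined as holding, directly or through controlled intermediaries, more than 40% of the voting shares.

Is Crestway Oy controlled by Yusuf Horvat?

No

Yusuf holds 89% of Ironvale, so Yusuf controls Ironvale.
In Crestway, Yusuf's side holds only 30%, not > 40%.
So Yusuf does not control Crestway.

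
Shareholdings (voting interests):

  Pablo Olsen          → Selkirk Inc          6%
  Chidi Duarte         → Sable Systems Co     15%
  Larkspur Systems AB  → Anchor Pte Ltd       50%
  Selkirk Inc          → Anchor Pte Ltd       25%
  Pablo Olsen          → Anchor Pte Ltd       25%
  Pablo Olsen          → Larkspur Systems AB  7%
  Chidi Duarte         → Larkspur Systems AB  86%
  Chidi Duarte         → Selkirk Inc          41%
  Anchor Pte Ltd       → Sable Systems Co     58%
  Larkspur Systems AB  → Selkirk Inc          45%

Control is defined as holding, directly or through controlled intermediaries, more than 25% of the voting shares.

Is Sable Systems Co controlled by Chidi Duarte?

Chidi holds 86% of Larkspur, so Chidi controls Larkspur.
Larkspur and Chidi together hold 45% + 41% = 86% of Selkirk, so Chidi controls Selkirk.
Selkirk and Larkspur together hold 25% + 50% = 75% of Anchor, so Chidi controls Anchor.
Anchor and Chidi together hold 58% + 15% = 73% of Sable, so Chidi controls Sable.

Yes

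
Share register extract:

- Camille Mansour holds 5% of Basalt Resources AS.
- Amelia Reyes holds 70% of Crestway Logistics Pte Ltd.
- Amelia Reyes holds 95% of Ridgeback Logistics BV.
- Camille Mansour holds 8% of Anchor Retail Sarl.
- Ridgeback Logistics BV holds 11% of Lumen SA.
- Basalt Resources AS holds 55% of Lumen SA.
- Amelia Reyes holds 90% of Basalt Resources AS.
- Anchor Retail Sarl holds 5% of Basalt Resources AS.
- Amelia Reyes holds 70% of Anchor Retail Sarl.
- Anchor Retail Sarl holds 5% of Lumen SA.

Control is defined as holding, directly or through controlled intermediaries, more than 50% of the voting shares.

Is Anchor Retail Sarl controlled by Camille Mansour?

No

Camille's largest direct stake is 8% in Anchor, which does not meet the threshold, so Camille controls no company.
In Anchor, Camille's side holds only 8%, not > 50%.
So Camille does not control Anchor.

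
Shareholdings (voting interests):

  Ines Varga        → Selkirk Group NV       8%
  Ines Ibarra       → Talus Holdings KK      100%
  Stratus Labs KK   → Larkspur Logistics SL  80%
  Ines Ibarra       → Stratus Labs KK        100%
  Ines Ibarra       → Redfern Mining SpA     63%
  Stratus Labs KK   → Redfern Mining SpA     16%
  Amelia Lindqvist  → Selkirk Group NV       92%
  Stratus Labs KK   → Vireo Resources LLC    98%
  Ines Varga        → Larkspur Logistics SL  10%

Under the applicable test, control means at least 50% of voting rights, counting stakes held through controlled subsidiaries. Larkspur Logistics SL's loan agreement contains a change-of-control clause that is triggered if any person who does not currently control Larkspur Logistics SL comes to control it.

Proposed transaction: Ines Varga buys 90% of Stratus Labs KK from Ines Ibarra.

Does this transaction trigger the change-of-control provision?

Yes

The purchase adds only to Ines Varga's holdings (Ines Ibarra's stake shrinks), so Ines Varga is the only person who could newly come to control Larkspur.
Ines Varga's largest direct stake is 10% in Larkspur, which does not meet the threshold, so Ines Varga controls no company.
In Larkspur, Ines Varga's side holds only 10%, not ≥ 50%.
So before the transaction, Ines Varga does not control Larkspur.
After the purchase, Ines Varga holds 90% of Stratus directly, and Ines Ibarra's stake falls to 10%.
Ines Varga holds 90% of Stratus, so Ines Varga controls Stratus.
Ines Varga and Stratus together hold 10% + 80% = 90% of Larkspur, so Ines Varga controls Larkspur.
Ines Varga did not control Larkspur before and does after, so the clause is triggered.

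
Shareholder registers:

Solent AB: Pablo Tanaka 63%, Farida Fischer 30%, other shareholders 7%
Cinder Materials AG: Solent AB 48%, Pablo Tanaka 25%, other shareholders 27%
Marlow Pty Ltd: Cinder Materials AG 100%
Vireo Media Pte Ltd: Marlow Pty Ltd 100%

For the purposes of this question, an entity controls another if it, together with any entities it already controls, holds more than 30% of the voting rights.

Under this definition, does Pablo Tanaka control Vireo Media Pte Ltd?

Pablo holds 63% of Solent, so Pablo controls Solent.
Solent and Pablo together hold 48% + 25% = 73% of Cinder, so Pablo controls Cinder.
Cinder holds 100% of Marlow, so Pablo controls Marlow.
Marlow holds 100% of Vireo, so Pablo controls Vireo.

Yes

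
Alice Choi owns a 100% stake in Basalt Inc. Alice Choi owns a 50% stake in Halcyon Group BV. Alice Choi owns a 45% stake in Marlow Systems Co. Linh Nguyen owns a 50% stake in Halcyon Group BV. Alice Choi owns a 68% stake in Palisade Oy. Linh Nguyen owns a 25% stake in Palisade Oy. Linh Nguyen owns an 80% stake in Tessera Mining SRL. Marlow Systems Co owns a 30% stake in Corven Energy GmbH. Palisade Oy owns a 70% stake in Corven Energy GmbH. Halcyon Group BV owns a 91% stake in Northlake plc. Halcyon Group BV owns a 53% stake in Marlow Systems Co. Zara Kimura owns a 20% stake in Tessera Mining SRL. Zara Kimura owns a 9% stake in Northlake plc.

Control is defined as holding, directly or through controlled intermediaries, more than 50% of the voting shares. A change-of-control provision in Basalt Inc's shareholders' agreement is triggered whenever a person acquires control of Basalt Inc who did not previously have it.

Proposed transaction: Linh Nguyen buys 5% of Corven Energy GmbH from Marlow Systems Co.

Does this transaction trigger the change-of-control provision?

No

The purchase adds only to Linh's holdings (Marlow's stake shrinks), so Linh is the only person who could newly come to control Basalt.
Linh holds 80% of Tessera, so Linh controls Tessera.
Neither Linh nor any entity Linh controls holds any voting interest in Basalt.
So before the transaction, Linh does not control Basalt.
After the purchase, Linh holds 5% of Corven directly, and Marlow's stake falls to 25%.
Linh's side now holds 5% of Corven, not > 50%, so Linh still does not control Corven.
After the transaction, neither Linh nor any entity Linh controls holds a voting interest in Basalt, so Linh still does not control it.
No new person acquires control, so the clause is not triggered.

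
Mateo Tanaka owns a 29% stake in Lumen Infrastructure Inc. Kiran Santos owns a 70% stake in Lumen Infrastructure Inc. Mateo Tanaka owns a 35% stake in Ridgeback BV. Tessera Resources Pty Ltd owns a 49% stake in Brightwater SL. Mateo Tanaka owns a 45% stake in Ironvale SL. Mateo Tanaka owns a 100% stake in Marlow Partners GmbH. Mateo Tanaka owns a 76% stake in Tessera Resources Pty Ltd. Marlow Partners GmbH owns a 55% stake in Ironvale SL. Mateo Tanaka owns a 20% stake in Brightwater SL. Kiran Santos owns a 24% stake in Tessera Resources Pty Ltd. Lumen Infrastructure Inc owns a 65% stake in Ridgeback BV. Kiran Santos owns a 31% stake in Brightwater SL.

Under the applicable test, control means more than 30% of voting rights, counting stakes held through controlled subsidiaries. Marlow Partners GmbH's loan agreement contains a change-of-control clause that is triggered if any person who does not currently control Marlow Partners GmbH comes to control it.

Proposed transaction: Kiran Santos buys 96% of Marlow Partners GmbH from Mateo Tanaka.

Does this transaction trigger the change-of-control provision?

Yes

The purchase adds only to Kiran's holdings (Mateo's stake shrinks), so Kiran is the only person who could newly come to control Marlow.
Kiran holds 70% of Lumen, so Kiran controls Lumen.
Lumen holds 65% of Ridgeback, so Kiran controls Ridgeback.
Kiran holds 31% of Brightwater, so Kiran controls Brightwater.
Neither Kiran nor any entity Kiran controls holds any voting interest in Marlow.
So before the transaction, Kiran does not control Marlow.
After the purchase, Kiran holds 96% of Marlow directly, and Mateo's stake falls to 4%.
Kiran holds 96% of Marlow, so Kiran controls Marlow.
Kiran did not control Marlow before and does after, so the clause is triggered.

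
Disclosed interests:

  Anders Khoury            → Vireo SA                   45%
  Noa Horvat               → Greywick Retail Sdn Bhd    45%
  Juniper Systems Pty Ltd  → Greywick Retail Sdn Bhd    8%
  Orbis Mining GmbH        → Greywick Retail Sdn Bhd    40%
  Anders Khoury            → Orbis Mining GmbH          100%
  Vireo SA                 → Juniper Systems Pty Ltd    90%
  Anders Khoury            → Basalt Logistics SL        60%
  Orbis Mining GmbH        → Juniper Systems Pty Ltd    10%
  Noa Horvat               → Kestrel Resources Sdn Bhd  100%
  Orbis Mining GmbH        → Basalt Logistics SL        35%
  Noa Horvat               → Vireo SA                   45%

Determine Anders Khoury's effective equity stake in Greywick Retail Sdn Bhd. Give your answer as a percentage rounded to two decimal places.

44.04%

Anders reaches Greywick along 3 paths.
Via Orbis: 100% × 40% = 40%.
Via Vireo → Juniper: 45% × 90% × 8% = 3.24%.
Via Orbis → Juniper: 100% × 10% × 8% = 0.8%.
Total: 40% + 3.24% + 0.8% = 44.04%.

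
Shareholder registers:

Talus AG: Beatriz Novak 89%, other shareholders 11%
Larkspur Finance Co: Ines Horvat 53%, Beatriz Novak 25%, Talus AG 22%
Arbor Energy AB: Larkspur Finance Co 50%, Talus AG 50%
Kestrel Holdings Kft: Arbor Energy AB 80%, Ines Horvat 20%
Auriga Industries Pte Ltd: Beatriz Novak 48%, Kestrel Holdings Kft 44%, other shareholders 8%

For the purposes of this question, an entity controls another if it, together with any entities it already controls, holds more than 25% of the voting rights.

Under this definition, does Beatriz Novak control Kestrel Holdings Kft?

Yes

Beatriz holds 89% of Talus, so Beatriz controls Talus.
Beatriz and Talus together hold 25% + 22% = 47% of Larkspur, so Beatriz controls Larkspur.
Larkspur and Talus together hold 50% + 50% = 100% of Arbor, so Beatriz controls Arbor.
Arbor holds 80% of Kestrel, so Beatriz controls Kestrel.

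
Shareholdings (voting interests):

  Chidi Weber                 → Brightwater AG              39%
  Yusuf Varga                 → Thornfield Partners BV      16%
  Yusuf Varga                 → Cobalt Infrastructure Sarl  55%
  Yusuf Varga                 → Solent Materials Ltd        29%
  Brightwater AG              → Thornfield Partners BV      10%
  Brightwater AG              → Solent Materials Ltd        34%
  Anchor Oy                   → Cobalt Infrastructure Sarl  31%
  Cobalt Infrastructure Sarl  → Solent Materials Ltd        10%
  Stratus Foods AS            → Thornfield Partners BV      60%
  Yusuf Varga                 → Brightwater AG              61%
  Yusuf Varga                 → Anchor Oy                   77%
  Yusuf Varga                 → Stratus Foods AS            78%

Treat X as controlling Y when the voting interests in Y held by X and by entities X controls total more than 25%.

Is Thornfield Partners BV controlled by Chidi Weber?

No

Chidi holds 39% of Brightwater, so Chidi controls Brightwater.
Brightwater holds 34% of Solent, so Chidi controls Solent.
In Thornfield, Chidi's side holds only 10%, not > 25%.
So Chidi does not control Thornfield.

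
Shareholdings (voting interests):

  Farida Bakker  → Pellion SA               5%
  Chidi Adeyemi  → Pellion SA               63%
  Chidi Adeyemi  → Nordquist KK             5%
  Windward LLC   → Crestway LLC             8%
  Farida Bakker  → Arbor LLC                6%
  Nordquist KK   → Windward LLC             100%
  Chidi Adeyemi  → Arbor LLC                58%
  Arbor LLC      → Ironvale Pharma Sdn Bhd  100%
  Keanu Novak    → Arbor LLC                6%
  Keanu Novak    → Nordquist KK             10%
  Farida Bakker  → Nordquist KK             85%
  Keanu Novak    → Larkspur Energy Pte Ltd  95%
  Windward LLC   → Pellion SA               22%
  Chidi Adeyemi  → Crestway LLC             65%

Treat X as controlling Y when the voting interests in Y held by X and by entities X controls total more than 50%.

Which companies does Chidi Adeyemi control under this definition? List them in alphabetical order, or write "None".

Chidi holds 58% of Arbor, so Chidi controls Arbor.
Chidi holds 65% of Crestway, so Chidi controls Crestway.
Arbor holds 100% of Ironvale, so Chidi controls Ironvale.
Chidi holds 63% of Pellion, so Chidi controls Pellion.
No other company's threshold is met.

Arbor LLC, Crestway LLC, Ironvale Pharma Sdn Bhd, Pellion SA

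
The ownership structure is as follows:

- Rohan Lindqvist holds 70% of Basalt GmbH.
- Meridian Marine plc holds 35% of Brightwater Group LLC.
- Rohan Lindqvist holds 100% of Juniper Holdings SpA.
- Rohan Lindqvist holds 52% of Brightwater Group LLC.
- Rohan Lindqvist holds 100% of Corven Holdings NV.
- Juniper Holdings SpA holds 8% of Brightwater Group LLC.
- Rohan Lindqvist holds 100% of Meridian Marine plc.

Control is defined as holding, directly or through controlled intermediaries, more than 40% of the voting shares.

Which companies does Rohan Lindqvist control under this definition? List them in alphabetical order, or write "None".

Rohan holds 100% of Meridian, so Rohan controls Meridian.
Rohan holds 100% of Juniper, so Rohan controls Juniper.
Rohan holds 70% of Basalt, so Rohan controls Basalt.
Rohan holds 100% of Corven, so Rohan controls Corven.
Rohan and Meridian and Juniper together hold 52% + 35% + 8% = 95% of Brightwater, so Rohan controls Brightwater.

Basalt GmbH, Brightwater Group LLC, Corven Holdings NV, Juniper Holdings SpA, Meridian Marine plc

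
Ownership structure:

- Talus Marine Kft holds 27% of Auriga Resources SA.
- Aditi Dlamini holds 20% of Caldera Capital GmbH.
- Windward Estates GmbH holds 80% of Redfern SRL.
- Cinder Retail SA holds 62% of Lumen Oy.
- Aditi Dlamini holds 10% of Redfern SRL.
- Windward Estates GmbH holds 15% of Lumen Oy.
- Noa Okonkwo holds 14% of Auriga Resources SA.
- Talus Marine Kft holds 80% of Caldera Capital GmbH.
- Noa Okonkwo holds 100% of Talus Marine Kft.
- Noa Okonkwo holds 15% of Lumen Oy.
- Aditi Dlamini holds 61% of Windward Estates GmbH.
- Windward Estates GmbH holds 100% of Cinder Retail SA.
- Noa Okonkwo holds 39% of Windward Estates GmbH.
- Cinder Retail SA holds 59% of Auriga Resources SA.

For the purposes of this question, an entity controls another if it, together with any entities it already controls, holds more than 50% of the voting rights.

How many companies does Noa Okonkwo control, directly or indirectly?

Noa holds 100% of Talus, so Noa controls Talus.
Talus holds 80% of Caldera, so Noa controls Caldera.
No other company's threshold is met.
Noa controls 2 companies.

2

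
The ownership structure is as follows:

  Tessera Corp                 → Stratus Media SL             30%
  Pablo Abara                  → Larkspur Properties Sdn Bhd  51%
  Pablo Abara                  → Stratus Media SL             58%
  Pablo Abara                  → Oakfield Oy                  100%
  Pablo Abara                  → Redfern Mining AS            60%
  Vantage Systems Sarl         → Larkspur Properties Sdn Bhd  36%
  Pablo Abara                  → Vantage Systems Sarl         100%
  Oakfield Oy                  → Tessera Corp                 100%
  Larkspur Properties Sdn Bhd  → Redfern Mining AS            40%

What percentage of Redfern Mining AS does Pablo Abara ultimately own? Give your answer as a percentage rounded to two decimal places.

94.80%

Pablo reaches Redfern along 3 paths.
Via Larkspur: 51% × 40% = 20.4%.
Via Vantage → Larkspur: 100% × 36% × 40% = 14.4%.
Direct stake: 60% = 60%.
Total: 20.4% + 14.4% + 60% = 94.8%.
Rounded: 94.80%.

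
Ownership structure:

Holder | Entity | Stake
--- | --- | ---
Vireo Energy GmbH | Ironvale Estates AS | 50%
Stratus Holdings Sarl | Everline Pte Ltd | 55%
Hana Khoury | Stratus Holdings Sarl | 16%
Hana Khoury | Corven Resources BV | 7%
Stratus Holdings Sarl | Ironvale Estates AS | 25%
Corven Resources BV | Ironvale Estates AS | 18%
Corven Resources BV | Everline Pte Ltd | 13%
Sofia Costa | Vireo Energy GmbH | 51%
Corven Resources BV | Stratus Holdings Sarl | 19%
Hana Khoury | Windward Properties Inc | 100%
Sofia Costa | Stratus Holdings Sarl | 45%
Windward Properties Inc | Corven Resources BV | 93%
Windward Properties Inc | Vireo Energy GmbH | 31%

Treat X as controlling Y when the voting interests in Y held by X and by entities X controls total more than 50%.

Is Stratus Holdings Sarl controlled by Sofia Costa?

Sofia holds 51% of Vireo, so Sofia controls Vireo.
In Stratus, Sofia's side holds only 45%, not > 50%.
So Sofia does not control Stratus.

No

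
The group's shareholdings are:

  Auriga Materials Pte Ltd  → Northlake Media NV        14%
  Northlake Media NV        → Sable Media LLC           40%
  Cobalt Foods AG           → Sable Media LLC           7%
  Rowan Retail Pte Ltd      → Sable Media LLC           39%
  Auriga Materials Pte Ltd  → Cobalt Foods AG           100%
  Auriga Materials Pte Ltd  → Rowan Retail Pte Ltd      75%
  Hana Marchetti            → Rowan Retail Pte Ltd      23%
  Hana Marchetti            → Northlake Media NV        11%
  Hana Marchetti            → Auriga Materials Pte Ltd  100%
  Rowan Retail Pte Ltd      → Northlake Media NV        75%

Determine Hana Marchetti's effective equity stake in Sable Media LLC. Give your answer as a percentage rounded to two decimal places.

Hana reaches Sable along 7 paths.
Via Auriga → Cobalt: 100% × 100% × 7% = 7%.
Via Auriga → Northlake: 100% × 14% × 40% = 5.6%.
Via Northlake: 11% × 40% = 4.4%.
Via Rowan → Northlake: 23% × 75% × 40% = 6.9%.
Via Auriga → Rowan → Northlake: 100% × 75% × 75% × 40% = 22.5%.
Via Rowan: 23% × 39% = 8.97%.
Via Auriga → Rowan: 100% × 75% × 39% = 29.25%.
Total: 7% + 5.6% + 4.4% + 6.9% + 22.5% + 8.97% + 29.25% = 84.62%.

84.62%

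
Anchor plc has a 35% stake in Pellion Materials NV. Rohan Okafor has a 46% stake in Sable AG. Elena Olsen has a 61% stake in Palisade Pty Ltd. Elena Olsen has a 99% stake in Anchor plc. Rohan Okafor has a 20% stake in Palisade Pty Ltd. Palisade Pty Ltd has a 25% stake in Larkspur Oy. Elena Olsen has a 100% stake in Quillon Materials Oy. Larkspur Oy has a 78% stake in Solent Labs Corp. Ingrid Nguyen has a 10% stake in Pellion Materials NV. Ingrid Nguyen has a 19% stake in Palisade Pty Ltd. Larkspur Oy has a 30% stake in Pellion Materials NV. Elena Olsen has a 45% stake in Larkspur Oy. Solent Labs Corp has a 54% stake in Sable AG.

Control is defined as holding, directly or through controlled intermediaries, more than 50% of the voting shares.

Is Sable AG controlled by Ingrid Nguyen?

No

Ingrid's largest direct stake is 19% in Palisade, which does not meet the threshold, so Ingrid controls no company.
Neither Ingrid nor any entity Ingrid controls holds any voting interest in Sable.
So Ingrid does not control Sable.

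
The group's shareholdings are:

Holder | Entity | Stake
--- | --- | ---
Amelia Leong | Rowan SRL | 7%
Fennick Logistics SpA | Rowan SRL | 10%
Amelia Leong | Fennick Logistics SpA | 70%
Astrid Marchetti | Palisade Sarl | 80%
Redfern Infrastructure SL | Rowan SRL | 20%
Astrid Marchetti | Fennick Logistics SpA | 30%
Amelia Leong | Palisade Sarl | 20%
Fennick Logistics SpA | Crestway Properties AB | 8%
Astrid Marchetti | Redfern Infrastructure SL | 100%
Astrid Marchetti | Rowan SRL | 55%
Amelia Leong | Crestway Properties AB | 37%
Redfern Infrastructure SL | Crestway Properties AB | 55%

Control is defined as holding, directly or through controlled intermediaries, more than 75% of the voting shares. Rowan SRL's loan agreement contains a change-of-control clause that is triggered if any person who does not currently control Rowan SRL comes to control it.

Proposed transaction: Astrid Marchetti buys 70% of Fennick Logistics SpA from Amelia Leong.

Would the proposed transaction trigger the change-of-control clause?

The purchase adds only to Astrid's holdings (Amelia's stake shrinks), so Astrid is the only person who could newly come to control Rowan.
Astrid holds 100% of Redfern, so Astrid controls Redfern.
Astrid holds 80% of Palisade, so Astrid controls Palisade.
In Rowan, Astrid's side holds only 20% + 55% = 75%, not > 75%.
So before the transaction, Astrid does not control Rowan.
After the purchase, Astrid's direct stake in Fennick rises to 30% + 70% = 100%, and Amelia's stake falls to 0%.
Astrid holds 100% of Fennick, so Astrid controls Fennick.
Redfern and Astrid and Fennick together hold 20% + 55% + 10% = 85% of Rowan, so Astrid controls Rowan.
Astrid did not control Rowan before and does after, so the clause is triggered.

Yes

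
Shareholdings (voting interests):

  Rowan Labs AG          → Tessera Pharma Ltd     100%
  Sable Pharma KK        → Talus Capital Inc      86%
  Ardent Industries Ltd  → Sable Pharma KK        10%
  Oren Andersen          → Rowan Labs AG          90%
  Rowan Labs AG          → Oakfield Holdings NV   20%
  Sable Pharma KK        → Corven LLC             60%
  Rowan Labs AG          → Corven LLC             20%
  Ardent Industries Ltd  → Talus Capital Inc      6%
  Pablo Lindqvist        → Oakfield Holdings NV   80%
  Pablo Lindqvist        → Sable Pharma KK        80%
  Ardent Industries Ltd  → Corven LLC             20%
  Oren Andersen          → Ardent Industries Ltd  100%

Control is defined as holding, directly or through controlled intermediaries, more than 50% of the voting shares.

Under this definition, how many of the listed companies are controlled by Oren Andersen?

3

Oren holds 90% of Rowan, so Oren controls Rowan.
Oren holds 100% of Ardent, so Oren controls Ardent.
Rowan holds 100% of Tessera, so Oren controls Tessera.
No other company's threshold is met.
Oren controls 3 companies.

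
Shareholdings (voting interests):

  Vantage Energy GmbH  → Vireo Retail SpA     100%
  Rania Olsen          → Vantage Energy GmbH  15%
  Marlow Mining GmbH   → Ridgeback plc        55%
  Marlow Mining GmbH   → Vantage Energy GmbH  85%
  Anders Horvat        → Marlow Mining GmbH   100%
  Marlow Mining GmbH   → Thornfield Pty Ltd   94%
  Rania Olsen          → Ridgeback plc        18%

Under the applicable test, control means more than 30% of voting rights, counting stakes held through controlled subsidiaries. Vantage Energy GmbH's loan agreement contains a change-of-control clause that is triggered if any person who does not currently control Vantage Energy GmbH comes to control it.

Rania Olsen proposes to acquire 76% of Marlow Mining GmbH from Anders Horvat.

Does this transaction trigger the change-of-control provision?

The purchase adds only to Rania's holdings (Anders's stake shrinks), so Rania is the only person who could newly come to control Vantage.
Rania's largest direct stake is 18% in Ridgeback, which does not meet the threshold, so Rania controls no company.
In Vantage, Rania's side holds only 15%, not > 30%.
So before the transaction, Rania does not control Vantage.
After the purchase, Rania holds 76% of Marlow directly, and Anders's stake falls to 24%.
Rania holds 76% of Marlow, so Rania controls Marlow.
Rania and Marlow together hold 15% + 85% = 100% of Vantage, so Rania controls Vantage.
Rania did not control Vantage before and does after, so the clause is triggered.

Yes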